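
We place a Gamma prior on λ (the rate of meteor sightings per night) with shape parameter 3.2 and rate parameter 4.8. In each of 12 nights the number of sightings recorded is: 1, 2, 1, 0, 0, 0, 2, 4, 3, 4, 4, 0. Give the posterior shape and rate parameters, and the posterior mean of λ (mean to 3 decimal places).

Total count ∑xᵢ = 21 over n = 12 nights.
Gamma is conjugate to the Poisson likelihood: posterior is Gamma(shape = 3.2+21 = 24.2, rate = 4.8+12 = 16.8).
E[λ | data] = 24.2/16.8 = 1.440.

Posterior: Gamma(shape=24.2, rate=16.8); mean ≈ 1.440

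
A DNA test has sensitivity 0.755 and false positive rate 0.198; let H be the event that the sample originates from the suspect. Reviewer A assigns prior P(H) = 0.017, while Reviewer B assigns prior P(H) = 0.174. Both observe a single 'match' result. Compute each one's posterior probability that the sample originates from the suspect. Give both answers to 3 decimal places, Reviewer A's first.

P('+'|H) = 0.755, P('+'|¬H) = 0.198.
Reviewer A: numerator 0.755·0.017 = 0.012835; evidence = 0.012835+0.198·0.983 = 0.20747; posterior = 0.062.
Reviewer B: numerator 0.755·0.174 = 0.13137; evidence = 0.13137+0.198·0.826 = 0.29492; posterior = 0.445.

Reviewer A: 0.062; Reviewer B: 0.445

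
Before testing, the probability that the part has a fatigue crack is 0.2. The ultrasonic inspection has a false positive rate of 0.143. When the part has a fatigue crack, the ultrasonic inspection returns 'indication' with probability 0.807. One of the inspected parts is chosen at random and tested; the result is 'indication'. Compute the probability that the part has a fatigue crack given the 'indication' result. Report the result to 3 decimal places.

P(H | E) ≈ 0.585

Let H be the event that the part has a fatigue crack. P(H) = 0.2, so P(¬H) = 0.8. With E the 'indication' result, P(E|H) = 0.807 and P(E|¬H) = 0.143.
P(E) = 0.807·0.2 + 0.143·0.8 = 0.16140 + 0.11440 = 0.27580.
By Bayes' theorem, P(H|E) = 0.16140 / 0.27580 = 0.585.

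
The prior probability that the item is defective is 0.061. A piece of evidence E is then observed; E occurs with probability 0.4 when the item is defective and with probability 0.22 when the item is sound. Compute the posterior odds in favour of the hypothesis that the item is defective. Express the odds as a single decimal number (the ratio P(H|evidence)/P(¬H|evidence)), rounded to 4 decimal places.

Prior odds = 0.061/(1−0.061) = 0.064963.
Likelihood ratio for E = 0.4/0.22 = 1.8182.
Posterior odds = prior odds × LR = 0.11811.

Posterior odds ≈ 0.1181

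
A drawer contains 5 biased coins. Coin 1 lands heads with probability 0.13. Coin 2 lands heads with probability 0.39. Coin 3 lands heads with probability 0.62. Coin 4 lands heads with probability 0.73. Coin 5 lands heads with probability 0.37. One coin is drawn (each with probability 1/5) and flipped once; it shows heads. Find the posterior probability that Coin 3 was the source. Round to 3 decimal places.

Tabulate prior·likelihood by source: [1] prior 0.2, lik 0.13, product 0.02600; [2] prior 0.2, lik 0.39, product 0.07800; [3] prior 0.2, lik 0.62, product 0.1240; [4] prior 0.2, lik 0.73, product 0.1460; [5] prior 0.2, lik 0.37, product 0.07400.
Normalizing constant = 0.44800; the posterior for Coin 3 is its product over the sum, 0.1240/0.44800 = 0.277.

Posterior probability ≈ 0.277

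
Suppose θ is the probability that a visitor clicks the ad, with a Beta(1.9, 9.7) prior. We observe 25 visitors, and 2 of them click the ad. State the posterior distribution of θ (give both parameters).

Posterior: Beta(3.9, 32.7)

The binomial likelihood is conjugate to the Beta prior: with 2 successes and 23 failures, the posterior is Beta(1.9+2, 9.7+23) = Beta(3.9, 32.7).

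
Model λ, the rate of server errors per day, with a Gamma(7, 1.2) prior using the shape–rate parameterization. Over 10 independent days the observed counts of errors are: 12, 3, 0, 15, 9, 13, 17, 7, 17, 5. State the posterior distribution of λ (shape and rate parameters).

Posterior: Gamma(shape=105, rate=11.2)

The Poisson likelihood adds the total count to the shape and the number of exposure periods to the rate. Here ∑xᵢ = 98 and n = 10, so shape 7→105 and rate 1.2→11.2.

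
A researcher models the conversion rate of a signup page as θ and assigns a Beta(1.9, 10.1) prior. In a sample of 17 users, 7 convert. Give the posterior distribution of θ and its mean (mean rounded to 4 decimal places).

Observing 7 successes and 10 failures updates Beta(1.9, 10.1) by adding the success and failure counts to the two shape parameters: α = 1.9+7 = 8.9, β = 10.1+10 = 20.1.
Posterior mean = α/(α+β) = 8.9/29 = 0.3069.

Posterior: Beta(8.9, 20.1); mean ≈ 0.3069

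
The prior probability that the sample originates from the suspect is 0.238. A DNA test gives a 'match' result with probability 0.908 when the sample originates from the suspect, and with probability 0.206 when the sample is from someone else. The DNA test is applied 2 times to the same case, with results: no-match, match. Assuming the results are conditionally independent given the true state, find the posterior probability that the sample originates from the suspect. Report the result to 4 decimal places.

Posterior P(H) ≈ 0.1376

Let H be the event that the sample originates from the suspect; start with P(H) = 0.238. P('match'|H) = 0.908, P('match'|¬H) = 0.206.
Update on result 1 ('no-match'): P(H) ← 0.092·0.2380 / (0.092·0.2380 + 0.794·0.7620) = 0.021896/0.62692 = 0.0349.
Update on result 2 ('match'): P(H) ← 0.908·0.0349 / (0.908·0.0349 + 0.206·0.9651) = 0.031713/0.23052 = 0.1376.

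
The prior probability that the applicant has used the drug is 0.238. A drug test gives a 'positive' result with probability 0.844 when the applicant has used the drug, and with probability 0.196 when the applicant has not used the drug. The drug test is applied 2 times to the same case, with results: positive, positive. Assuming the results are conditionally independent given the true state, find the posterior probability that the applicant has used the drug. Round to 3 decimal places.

With H the event that the applicant has used the drug, the joint likelihood of the observed sequence is P(data|H) = 0.844·0.844 = 0.71234 and P(data|¬H) = 0.196·0.196 = 0.038416.
Bayes: P(H|data) = 0.238·0.71234 / (0.238·0.71234 + 0.762·0.038416) = 0.16954/0.19881 = 0.8528.

Posterior P(H) ≈ 0.853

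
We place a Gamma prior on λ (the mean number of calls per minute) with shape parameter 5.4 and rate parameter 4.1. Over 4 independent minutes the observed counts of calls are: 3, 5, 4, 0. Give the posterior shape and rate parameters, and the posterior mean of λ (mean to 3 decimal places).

The Poisson likelihood adds the total count to the shape and the number of exposure periods to the rate. Here ∑xᵢ = 12 and n = 4, so shape 5.4→17.4 and rate 4.1→8.1.
E[λ | data] = 17.4/8.1 = 2.148.

Posterior: Gamma(shape=17.4, rate=8.1); mean ≈ 2.148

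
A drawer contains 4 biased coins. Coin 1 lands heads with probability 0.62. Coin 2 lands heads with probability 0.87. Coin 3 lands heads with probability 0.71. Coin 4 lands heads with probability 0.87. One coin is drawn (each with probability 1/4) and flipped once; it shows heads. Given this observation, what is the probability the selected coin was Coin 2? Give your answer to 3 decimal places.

P(heads|C1) = 0.62; P(heads|C2) = 0.87; P(heads|C3) = 0.71; P(heads|C4) = 0.87.
Prior × likelihood for each source: 0.25·0.62=0.1550, 0.25·0.87=0.2175, 0.25·0.71=0.1775, 0.25·0.87=0.2175. Summing gives P(heads) = 0.76750.
P(Coin 2 | heads) = 0.2175 / 0.76750 = 0.283.

Posterior probability ≈ 0.283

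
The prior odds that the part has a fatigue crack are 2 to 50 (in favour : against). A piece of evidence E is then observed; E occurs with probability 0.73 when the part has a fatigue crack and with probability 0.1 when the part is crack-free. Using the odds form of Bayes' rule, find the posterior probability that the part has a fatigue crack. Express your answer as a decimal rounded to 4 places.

Prior odds = 2/50 = 0.040000. In log-odds, ln(0.040000) = -3.2189.
Add log likelihood ratio: ln(7.3000) = 1.9879.
Posterior log-odds = -1.2310, so posterior odds = exp(-1.2310) = 0.29200. Converting, P(H|E) = 0.29200/1.2920 = 0.2260.

Posterior probability ≈ 0.2260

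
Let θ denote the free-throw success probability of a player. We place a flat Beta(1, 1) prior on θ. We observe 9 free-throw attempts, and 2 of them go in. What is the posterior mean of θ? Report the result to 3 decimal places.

Observing 2 successes and 7 failures updates Beta(1, 1) by adding the success and failure counts to the two shape parameters: α = 1+2 = 3, β = 1+7 = 8.
Posterior mean = α/(α+β) = 3/11 = 0.273.

Posterior mean ≈ 0.273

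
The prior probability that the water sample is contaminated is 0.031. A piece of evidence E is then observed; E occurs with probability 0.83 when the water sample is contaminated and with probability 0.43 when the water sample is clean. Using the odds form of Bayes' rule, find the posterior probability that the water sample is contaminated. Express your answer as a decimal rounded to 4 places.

Prior odds = 0.031/(1−0.031) = 0.031992. In log-odds, ln(0.031992) = -3.4423.
Add log likelihood ratio: ln(1.9302) = 0.65764.
Posterior log-odds = -2.7846, so posterior odds = exp(-2.7846) = 0.061752. Converting, P(H|E) = 0.061752/1.0618 = 0.0582.

Posterior probability ≈ 0.0582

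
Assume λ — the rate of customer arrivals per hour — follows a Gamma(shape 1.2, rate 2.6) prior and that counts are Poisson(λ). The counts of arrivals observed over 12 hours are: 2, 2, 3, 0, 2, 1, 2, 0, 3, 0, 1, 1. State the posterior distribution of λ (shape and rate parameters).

Posterior: Gamma(shape=18.2, rate=14.6)

The Poisson likelihood adds the total count to the shape and the number of exposure periods to the rate. Here ∑xᵢ = 17 and n = 12, so shape 1.2→18.2 and rate 2.6→14.6.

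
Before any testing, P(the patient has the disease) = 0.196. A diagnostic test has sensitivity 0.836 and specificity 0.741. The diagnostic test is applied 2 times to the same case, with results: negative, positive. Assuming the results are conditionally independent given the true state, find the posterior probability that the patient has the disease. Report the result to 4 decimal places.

Let H be the event that the patient has the disease; start with P(H) = 0.196. P('positive'|H) = 0.836, P('positive'|¬H) = 0.259.
Update on result 1 ('negative'): P(H) ← 0.164·0.1960 / (0.164·0.1960 + 0.741·0.8040) = 0.032144/0.62791 = 0.0512.
Update on result 2 ('positive'): P(H) ← 0.836·0.0512 / (0.836·0.0512 + 0.259·0.9488) = 0.042797/0.28854 = 0.1483.

Posterior P(H) ≈ 0.1483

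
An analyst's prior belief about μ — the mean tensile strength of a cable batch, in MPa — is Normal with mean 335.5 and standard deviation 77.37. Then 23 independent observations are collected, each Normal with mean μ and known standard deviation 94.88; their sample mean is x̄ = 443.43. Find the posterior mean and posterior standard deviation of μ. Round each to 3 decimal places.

Posterior mean ≈ 436.806; posterior SD ≈ 19.167

Prior precision 1/τ₀² = 1/77.37² = 0.00016705; data precision n/σ² = 23/94.88² = 0.00255493.
Posterior precision = 0.00016705 + 0.00255493 = 0.00272198, giving posterior SD = 1/√0.00272198 = 19.167.
Posterior mean = (0.00016705·335.5 + 0.00255493·443.43) / 0.00272198 = 436.806.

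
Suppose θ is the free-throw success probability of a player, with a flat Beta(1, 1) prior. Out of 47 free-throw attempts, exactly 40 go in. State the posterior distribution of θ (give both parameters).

Observing 40 successes and 7 failures updates Beta(1, 1) by adding the success and failure counts to the two shape parameters: α = 1+40 = 41, β = 1+7 = 8.

Posterior: Beta(41, 8)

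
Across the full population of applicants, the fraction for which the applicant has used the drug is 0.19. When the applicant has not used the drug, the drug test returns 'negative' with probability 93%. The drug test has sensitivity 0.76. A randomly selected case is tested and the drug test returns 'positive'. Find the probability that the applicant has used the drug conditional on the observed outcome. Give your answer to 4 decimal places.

P(H | E) ≈ 0.7181

Write H for 'the applicant has used the drug'. Prior odds H:¬H = 0.19/0.81 = 0.23457. For the 'positive' outcome, the likelihood ratio is 0.76/0.07 = 10.857.
Posterior odds = 0.23457 × 10.857 = 2.5467, so P(H|E) = 2.5467/(1+2.5467) = 0.7181.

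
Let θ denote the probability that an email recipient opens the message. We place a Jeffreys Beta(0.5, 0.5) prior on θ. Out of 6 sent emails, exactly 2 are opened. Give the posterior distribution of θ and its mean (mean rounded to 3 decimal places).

The binomial likelihood is conjugate to the Beta prior: with 2 successes and 4 failures, the posterior is Beta(0.5+2, 0.5+4) = Beta(2.5, 4.5).
Posterior mean = α/(α+β) = 2.5/7 = 0.357.

Posterior: Beta(2.5, 4.5); mean ≈ 0.357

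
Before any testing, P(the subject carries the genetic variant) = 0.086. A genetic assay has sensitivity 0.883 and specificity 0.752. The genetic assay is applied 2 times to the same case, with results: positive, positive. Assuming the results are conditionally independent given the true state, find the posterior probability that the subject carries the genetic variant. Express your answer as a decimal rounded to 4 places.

Let H be the event that the subject carries the genetic variant; start with P(H) = 0.086. P('positive'|H) = 0.883, P('positive'|¬H) = 0.248.
Update on result 1 ('positive'): P(H) ← 0.883·0.0860 / (0.883·0.0860 + 0.248·0.9140) = 0.075938/0.30261 = 0.2509.
Update on result 2 ('positive'): P(H) ← 0.883·0.2509 / (0.883·0.2509 + 0.248·0.7491) = 0.22158/0.40735 = 0.5440.

Posterior P(H) ≈ 0.5440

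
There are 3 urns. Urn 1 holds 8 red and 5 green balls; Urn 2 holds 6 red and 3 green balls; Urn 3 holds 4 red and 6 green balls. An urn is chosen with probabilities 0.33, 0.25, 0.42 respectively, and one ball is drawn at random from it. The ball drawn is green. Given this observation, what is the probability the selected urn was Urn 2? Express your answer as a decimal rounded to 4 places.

Posterior probability ≈ 0.1803

P(green|Urn 1) = 0.3846; P(green|Urn 2) = 0.3333; P(green|Urn 3) = 0.6.
Prior × likelihood for each source: 0.33·0.3846=0.1269, 0.25·0.3333=0.08333, 0.42·0.6=0.2520. Summing gives P(green) = 0.46226.
P(Urn 2 | green) = 0.08333 / 0.46226 = 0.1803.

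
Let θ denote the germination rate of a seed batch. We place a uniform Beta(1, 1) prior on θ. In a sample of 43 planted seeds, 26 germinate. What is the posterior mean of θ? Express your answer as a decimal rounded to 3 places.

Posterior mean ≈ 0.600

The binomial likelihood is conjugate to the Beta prior: with 26 successes and 17 failures, the posterior is Beta(1+26, 1+17) = Beta(27, 18).
Posterior mean = α/(α+β) = 27/45 = 0.600.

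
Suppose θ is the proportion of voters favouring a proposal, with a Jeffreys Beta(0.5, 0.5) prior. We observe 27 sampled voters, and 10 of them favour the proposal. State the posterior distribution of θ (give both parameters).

Posterior: Beta(10.5, 17.5)

The binomial likelihood is conjugate to the Beta prior: with 10 successes and 17 failures, the posterior is Beta(0.5+10, 0.5+17) = Beta(10.5, 17.5).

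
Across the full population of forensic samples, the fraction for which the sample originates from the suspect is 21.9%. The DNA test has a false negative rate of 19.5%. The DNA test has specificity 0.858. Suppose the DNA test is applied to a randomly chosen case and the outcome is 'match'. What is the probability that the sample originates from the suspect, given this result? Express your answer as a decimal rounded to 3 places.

P(H | E) ≈ 0.614

Let H be the event that the sample originates from the suspect. P(H) = 0.219, so P(¬H) = 0.781. With E the 'match' result, P(E|H) = 0.805 and P(E|¬H) = 0.142.
P(E) = 0.805·0.219 + 0.142·0.781 = 0.17630 + 0.11090 = 0.28720.
By Bayes' theorem, P(H|E) = 0.17630 / 0.28720 = 0.614.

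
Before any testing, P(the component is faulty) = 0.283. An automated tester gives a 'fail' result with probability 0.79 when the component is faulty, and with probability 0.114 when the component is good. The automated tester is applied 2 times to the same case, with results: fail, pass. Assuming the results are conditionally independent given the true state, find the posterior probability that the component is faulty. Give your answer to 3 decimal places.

Let H be the event that the component is faulty; start with P(H) = 0.283. P('fail'|H) = 0.79, P('fail'|¬H) = 0.114.
Update on result 1 ('fail'): P(H) ← 0.79·0.2830 / (0.79·0.2830 + 0.114·0.7170) = 0.22357/0.30531 = 0.7323.
Update on result 2 ('pass'): P(H) ← 0.21·0.7323 / (0.21·0.7323 + 0.886·0.2677) = 0.15378/0.39098 = 0.3933.

Posterior P(H) ≈ 0.393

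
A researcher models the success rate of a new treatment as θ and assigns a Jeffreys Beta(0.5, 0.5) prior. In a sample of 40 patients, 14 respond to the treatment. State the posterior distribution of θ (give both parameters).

Observing 14 successes and 26 failures updates Beta(0.5, 0.5) by adding the success and failure counts to the two shape parameters: α = 0.5+14 = 14.5, β = 0.5+26 = 26.5.

Posterior: Beta(14.5, 26.5)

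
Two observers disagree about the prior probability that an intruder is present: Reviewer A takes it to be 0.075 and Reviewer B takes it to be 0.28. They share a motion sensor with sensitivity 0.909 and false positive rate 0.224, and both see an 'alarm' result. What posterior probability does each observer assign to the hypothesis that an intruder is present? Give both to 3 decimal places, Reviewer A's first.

Reviewer A: 0.248; Reviewer B: 0.612

The likelihood ratio for an 'alarm' result is 0.909/0.224 = 4.0580.
Reviewer A: prior odds 0.075/0.925 = 0.081081; posterior odds 0.32903; posterior probability 0.248.
Reviewer B: prior odds 0.28/0.72 = 0.38889; posterior odds 1.5781; posterior probability 0.612.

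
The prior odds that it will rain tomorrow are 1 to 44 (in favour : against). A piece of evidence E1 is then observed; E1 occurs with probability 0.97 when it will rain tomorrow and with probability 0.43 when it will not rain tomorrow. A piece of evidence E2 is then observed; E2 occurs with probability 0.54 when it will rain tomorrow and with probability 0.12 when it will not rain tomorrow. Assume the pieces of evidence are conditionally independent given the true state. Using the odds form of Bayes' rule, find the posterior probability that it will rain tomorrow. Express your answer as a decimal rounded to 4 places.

Prior odds = 1/44 = 0.022727.
Likelihood ratio for E1 = 0.97/0.43 = 2.2558.
Likelihood ratio for E2 = 0.54/0.12 = 4.5000.
Posterior odds = prior odds × LR₁ × LR₂ = 0.23071.
Posterior probability = odds/(1+odds) = 0.23071/1.2307 = 0.1875.

Posterior probability ≈ 0.1875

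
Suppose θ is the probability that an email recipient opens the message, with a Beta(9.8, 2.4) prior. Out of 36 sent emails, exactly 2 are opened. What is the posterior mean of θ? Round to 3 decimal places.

Posterior mean ≈ 0.245

Observing 2 successes and 34 failures updates Beta(9.8, 2.4) by adding the success and failure counts to the two shape parameters: α = 9.8+2 = 11.8, β = 2.4+34 = 36.4.
E[θ | data] = 11.8/(11.8+36.4) = 0.245.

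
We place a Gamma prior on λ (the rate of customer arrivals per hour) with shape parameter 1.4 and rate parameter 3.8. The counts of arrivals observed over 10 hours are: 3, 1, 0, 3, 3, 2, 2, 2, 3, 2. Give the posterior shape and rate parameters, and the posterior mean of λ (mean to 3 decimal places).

Total count ∑xᵢ = 21 over n = 10 hours.
Gamma is conjugate to the Poisson likelihood: posterior is Gamma(shape = 1.4+21 = 22.4, rate = 3.8+10 = 13.8).
Posterior mean = shape/rate = 22.4/13.8 = 1.623.

Posterior: Gamma(shape=22.4, rate=13.8); mean ≈ 1.623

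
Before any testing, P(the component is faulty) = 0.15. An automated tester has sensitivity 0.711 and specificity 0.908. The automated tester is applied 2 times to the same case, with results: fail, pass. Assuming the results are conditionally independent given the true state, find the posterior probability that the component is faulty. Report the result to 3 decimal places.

Posterior P(H) ≈ 0.303

With H the event that the component is faulty, the joint likelihood of the observed sequence is P(data|H) = 0.711·0.289 = 0.20548 and P(data|¬H) = 0.092·0.908 = 0.083536.
Bayes: P(H|data) = 0.15·0.20548 / (0.15·0.20548 + 0.85·0.083536) = 0.030822/0.10183 = 0.3027.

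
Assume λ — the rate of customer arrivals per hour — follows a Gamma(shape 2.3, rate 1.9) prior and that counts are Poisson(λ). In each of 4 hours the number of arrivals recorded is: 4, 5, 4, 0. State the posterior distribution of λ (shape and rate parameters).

The Poisson likelihood adds the total count to the shape and the number of exposure periods to the rate. Here ∑xᵢ = 13 and n = 4, so shape 2.3→15.3 and rate 1.9→5.9.

Posterior: Gamma(shape=15.3, rate=5.9)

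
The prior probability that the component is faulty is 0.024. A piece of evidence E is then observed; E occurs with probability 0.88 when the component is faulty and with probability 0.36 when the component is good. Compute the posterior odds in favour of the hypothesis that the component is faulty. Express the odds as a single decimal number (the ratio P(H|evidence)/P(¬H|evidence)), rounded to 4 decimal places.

Posterior odds ≈ 0.0601

Prior odds = 0.024/(1−0.024) = 0.024590. In log-odds, ln(0.024590) = -3.7054.
Add log likelihood ratio: ln(2.4444) = 0.89382.
Posterior log-odds = -2.8116, so posterior odds = exp(-2.8116) = 0.060109.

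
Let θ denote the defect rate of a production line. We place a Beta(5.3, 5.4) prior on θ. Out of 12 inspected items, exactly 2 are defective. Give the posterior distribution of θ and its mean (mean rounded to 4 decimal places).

Observing 2 successes and 10 failures updates Beta(5.3, 5.4) by adding the success and failure counts to the two shape parameters: α = 5.3+2 = 7.3, β = 5.4+10 = 15.4.
E[θ | data] = 7.3/(7.3+15.4) = 0.3216.

Posterior: Beta(7.3, 15.4); mean ≈ 0.3216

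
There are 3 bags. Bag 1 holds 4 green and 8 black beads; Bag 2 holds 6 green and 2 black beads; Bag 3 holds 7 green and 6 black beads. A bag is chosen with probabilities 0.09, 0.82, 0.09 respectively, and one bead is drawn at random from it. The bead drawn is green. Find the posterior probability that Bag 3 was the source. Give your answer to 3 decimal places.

P(green|Bag 1) = 0.3333; P(green|Bag 2) = 0.75; P(green|Bag 3) = 0.5385.
Prior × likelihood for each source: 0.09·0.3333=0.03000, 0.82·0.75=0.6150, 0.09·0.5385=0.04846. Summing gives P(green) = 0.69346.
P(Bag 3 | green) = 0.04846 / 0.69346 = 0.070.

Posterior probability ≈ 0.070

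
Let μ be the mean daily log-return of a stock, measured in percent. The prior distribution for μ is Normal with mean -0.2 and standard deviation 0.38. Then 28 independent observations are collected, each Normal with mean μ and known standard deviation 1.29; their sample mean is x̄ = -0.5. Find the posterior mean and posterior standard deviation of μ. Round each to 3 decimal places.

With known σ, the Normal prior is conjugate. Weight on the data is w = (n/σ²)/(n/σ² + 1/τ₀²) = 16.8259/(16.8259+6.92521) = 0.70843.
Posterior mean = w·x̄ + (1−w)·μ₀ = 0.70843·-0.5 + 0.29157·-0.2 = -0.413. Posterior variance = 1/(16.8259+6.92521) = 0.0421033, so SD = 0.205.

Posterior mean ≈ -0.413; posterior SD ≈ 0.205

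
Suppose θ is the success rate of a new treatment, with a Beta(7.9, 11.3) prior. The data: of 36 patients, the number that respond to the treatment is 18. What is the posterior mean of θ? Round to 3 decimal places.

Posterior mean ≈ 0.469

The binomial likelihood is conjugate to the Beta prior: with 18 successes and 18 failures, the posterior is Beta(7.9+18, 11.3+18) = Beta(25.9, 29.3).
Posterior mean = α/(α+β) = 25.9/55.2 = 0.469.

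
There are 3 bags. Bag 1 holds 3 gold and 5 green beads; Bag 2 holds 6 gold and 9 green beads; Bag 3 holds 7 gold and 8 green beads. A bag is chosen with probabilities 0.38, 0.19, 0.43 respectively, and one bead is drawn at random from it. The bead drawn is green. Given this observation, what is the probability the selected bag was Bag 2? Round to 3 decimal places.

Posterior probability ≈ 0.196

Tabulate prior·likelihood by source: [1] prior 0.38, lik 0.625, product 0.2375; [2] prior 0.19, lik 0.6, product 0.1140; [3] prior 0.43, lik 0.5333, product 0.2293.
Normalizing constant = 0.58083; the posterior for Bag 2 is its product over the sum, 0.1140/0.58083 = 0.196.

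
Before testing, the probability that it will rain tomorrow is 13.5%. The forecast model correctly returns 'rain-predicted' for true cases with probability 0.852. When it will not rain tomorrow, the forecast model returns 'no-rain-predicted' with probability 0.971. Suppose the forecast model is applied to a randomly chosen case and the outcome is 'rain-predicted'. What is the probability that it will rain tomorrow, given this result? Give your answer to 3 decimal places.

Write H for 'it will rain tomorrow'. Prior odds H:¬H = 0.135/0.865 = 0.15607. For the 'rain-predicted' outcome, the likelihood ratio is 0.852/0.029 = 29.379.
Posterior odds = 0.15607 × 29.379 = 4.5852, so P(H|E) = 4.5852/(1+4.5852) = 0.821.

P(H | E) ≈ 0.821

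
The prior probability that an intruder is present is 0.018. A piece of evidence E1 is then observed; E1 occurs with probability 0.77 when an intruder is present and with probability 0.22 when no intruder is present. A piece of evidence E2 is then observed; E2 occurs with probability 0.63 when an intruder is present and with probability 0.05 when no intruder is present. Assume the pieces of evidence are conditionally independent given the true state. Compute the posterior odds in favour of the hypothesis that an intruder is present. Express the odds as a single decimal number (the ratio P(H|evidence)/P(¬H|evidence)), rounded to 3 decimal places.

Prior odds = 0.018/(1−0.018) = 0.018330. In log-odds, ln(0.018330) = -3.9992.
Add log likelihood ratios: ln(3.5000) + ln(12.600) = 3.7865.
Posterior log-odds = -0.21276, so posterior odds = exp(-0.21276) = 0.80835.

Posterior odds ≈ 0.808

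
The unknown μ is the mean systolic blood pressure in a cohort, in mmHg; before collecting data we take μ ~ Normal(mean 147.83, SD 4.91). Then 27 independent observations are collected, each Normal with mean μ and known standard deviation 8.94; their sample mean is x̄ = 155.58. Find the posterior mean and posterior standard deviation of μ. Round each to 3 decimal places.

Posterior mean ≈ 154.732; posterior SD ≈ 1.624

With known σ, the Normal prior is conjugate. Weight on the data is w = (n/σ²)/(n/σ² + 1/τ₀²) = 0.337823/(0.337823+0.0414798) = 0.89064.
Posterior mean = w·x̄ + (1−w)·μ₀ = 0.89064·155.58 + 0.10936·147.83 = 154.732. Posterior variance = 1/(0.337823+0.0414798) = 2.63642, so SD = 1.624.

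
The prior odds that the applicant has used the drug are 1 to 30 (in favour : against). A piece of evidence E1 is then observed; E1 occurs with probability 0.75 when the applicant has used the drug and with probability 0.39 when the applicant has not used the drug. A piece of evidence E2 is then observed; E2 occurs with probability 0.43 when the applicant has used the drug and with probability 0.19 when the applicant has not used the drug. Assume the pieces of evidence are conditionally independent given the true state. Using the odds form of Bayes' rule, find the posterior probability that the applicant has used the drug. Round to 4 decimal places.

Posterior probability ≈ 0.1267

Prior odds = 1/30 = 0.033333.
Likelihood ratio for E1 = 0.75/0.39 = 1.9231.
Likelihood ratio for E2 = 0.43/0.19 = 2.2632.
Posterior odds = prior odds × LR₁ × LR₂ = 0.14507.
Posterior probability = odds/(1+odds) = 0.14507/1.1451 = 0.1267.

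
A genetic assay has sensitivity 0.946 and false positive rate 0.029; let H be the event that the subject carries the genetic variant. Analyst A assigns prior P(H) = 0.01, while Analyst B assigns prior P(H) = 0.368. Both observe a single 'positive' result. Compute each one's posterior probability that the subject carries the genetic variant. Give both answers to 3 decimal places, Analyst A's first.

Analyst A: 0.248; Analyst B: 0.950

The likelihood ratio for a 'positive' result is 0.946/0.029 = 32.621.
Analyst A: prior odds 0.01/0.99 = 0.010101; posterior odds 0.32950; posterior probability 0.248.
Analyst B: prior odds 0.368/0.632 = 0.58228; posterior odds 18.994; posterior probability 0.950.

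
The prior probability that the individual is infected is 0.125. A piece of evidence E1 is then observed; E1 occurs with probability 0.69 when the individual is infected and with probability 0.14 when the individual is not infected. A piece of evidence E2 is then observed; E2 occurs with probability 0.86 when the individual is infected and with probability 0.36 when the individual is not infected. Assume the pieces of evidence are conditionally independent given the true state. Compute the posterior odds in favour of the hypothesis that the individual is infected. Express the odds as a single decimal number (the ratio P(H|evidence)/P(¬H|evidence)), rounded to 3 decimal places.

Prior odds = 0.125/(1−0.125) = 0.14286.
Likelihood ratio for E1 = 0.69/0.14 = 4.9286.
Likelihood ratio for E2 = 0.86/0.36 = 2.3889.
Posterior odds = prior odds × LR₁ × LR₂ = 1.6820.

Posterior odds ≈ 1.682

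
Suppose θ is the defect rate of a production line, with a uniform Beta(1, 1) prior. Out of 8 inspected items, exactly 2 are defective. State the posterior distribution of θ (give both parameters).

The binomial likelihood is conjugate to the Beta prior: with 2 successes and 6 failures, the posterior is Beta(1+2, 1+6) = Beta(3, 7).

Posterior: Beta(3, 7)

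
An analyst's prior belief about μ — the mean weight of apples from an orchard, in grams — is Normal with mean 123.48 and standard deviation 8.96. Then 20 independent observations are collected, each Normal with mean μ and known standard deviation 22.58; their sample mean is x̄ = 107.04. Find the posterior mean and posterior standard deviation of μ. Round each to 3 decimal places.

Posterior mean ≈ 111.002; posterior SD ≈ 4.399

Prior precision 1/τ₀² = 1/8.96² = 0.0124562; data precision n/σ² = 20/22.58² = 0.0392267.
Posterior precision = 0.0124562 + 0.0392267 = 0.0516829, giving posterior SD = 1/√0.0516829 = 4.399.
Posterior mean = (0.0124562·123.48 + 0.0392267·107.04) / 0.0516829 = 111.002.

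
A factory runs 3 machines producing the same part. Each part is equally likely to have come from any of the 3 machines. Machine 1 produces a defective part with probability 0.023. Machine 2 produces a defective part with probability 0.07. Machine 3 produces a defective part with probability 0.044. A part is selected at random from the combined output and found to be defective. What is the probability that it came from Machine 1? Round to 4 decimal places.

Posterior probability ≈ 0.1679

Tabulate prior·likelihood by source: [1] prior 0.333333, lik 0.023, product 0.007667; [2] prior 0.333333, lik 0.07, product 0.02333; [3] prior 0.333333, lik 0.044, product 0.01467.
Normalizing constant = 0.045667; the posterior for Machine 1 is its product over the sum, 0.007667/0.045667 = 0.1679.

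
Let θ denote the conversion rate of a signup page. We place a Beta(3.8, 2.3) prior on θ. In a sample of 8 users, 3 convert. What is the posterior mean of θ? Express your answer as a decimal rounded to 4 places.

Observing 3 successes and 5 failures updates Beta(3.8, 2.3) by adding the success and failure counts to the two shape parameters: α = 3.8+3 = 6.8, β = 2.3+5 = 7.3.
E[θ | data] = 6.8/(6.8+7.3) = 0.4823.

Posterior mean ≈ 0.4823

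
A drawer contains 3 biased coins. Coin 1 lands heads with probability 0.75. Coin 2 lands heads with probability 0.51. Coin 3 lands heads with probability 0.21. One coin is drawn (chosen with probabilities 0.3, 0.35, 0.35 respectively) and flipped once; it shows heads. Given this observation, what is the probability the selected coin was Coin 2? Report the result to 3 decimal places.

Tabulate prior·likelihood by source: [1] prior 0.3, lik 0.75, product 0.2250; [2] prior 0.35, lik 0.51, product 0.1785; [3] prior 0.35, lik 0.21, product 0.07350.
Normalizing constant = 0.47700; the posterior for Coin 2 is its product over the sum, 0.1785/0.47700 = 0.374.

Posterior probability ≈ 0.374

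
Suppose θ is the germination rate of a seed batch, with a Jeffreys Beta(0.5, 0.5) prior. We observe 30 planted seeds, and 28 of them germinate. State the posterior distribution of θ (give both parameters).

Posterior: Beta(28.5, 2.5)

The binomial likelihood is conjugate to the Beta prior: with 28 successes and 2 failures, the posterior is Beta(0.5+28, 0.5+2) = Beta(28.5, 2.5).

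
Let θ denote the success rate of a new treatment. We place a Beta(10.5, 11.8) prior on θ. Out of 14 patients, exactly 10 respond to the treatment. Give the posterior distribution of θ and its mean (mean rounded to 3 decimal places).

The binomial likelihood is conjugate to the Beta prior: with 10 successes and 4 failures, the posterior is Beta(10.5+10, 11.8+4) = Beta(20.5, 15.8).
E[θ | data] = 20.5/(20.5+15.8) = 0.565.

Posterior: Beta(20.5, 15.8); mean ≈ 0.565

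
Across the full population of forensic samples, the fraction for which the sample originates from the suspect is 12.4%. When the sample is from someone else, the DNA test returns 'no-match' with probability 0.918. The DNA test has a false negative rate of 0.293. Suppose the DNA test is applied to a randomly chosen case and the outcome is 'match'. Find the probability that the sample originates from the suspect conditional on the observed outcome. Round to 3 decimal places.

P(H | E) ≈ 0.550

Let H be the event that the sample originates from the suspect. P(H) = 0.124, so P(¬H) = 0.876. With E the 'match' result, P(E|H) = 0.707 and P(E|¬H) = 0.082.
P(E) = 0.707·0.124 + 0.082·0.876 = 0.087668 + 0.071832 = 0.15950.
By Bayes' theorem, P(H|E) = 0.087668 / 0.15950 = 0.550.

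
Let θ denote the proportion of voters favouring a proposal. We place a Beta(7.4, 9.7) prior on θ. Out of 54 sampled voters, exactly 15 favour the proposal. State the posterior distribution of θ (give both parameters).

Observing 15 successes and 39 failures updates Beta(7.4, 9.7) by adding the success and failure counts to the two shape parameters: α = 7.4+15 = 22.4, β = 9.7+39 = 48.7.

Posterior: Beta(22.4, 48.7)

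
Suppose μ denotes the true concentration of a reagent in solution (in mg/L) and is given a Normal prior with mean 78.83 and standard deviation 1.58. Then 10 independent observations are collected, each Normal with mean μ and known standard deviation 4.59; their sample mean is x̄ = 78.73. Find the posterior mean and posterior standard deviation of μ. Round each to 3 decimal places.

With known σ, the Normal prior is conjugate. Weight on the data is w = (n/σ²)/(n/σ² + 1/τ₀²) = 0.474651/(0.474651+0.400577) = 0.54232.
Posterior mean = w·x̄ + (1−w)·μ₀ = 0.54232·78.73 + 0.45768·78.83 = 78.776. Posterior variance = 1/(0.474651+0.400577) = 1.14256, so SD = 1.069.

Posterior mean ≈ 78.776; posterior SD ≈ 1.069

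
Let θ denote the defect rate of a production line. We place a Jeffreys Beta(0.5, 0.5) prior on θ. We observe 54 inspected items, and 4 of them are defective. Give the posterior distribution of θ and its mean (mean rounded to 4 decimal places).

The binomial likelihood is conjugate to the Beta prior: with 4 successes and 50 failures, the posterior is Beta(0.5+4, 0.5+50) = Beta(4.5, 50.5).
E[θ | data] = 4.5/(4.5+50.5) = 0.0818.

Posterior: Beta(4.5, 50.5); mean ≈ 0.0818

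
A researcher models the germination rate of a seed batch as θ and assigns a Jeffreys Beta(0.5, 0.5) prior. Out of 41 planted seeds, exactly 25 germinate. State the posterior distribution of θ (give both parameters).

The binomial likelihood is conjugate to the Beta prior: with 25 successes and 16 failures, the posterior is Beta(0.5+25, 0.5+16) = Beta(25.5, 16.5).

Posterior: Beta(25.5, 16.5)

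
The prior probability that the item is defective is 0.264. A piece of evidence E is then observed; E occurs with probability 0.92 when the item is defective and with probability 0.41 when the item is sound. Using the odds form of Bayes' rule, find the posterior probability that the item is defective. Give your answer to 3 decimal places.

Posterior probability ≈ 0.446

Prior odds = 0.264/(1−0.264) = 0.35870.
Likelihood ratio for E = 0.92/0.41 = 2.2439.
Posterior odds = prior odds × LR = 0.80488.
Posterior probability = odds/(1+odds) = 0.80488/1.8049 = 0.446.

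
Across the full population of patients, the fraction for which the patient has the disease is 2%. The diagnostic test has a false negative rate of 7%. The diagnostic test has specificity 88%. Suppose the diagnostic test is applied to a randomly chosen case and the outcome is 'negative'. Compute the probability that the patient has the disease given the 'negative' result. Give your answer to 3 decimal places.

Let H be the event that the patient has the disease. P(H) = 0.02, so P(¬H) = 0.98. With E the 'negative' result, P(E|H) = 0.07 and P(E|¬H) = 0.88.
P(E) = 0.07·0.02 + 0.88·0.98 = 0.0014000 + 0.86240 = 0.86380.
By Bayes' theorem, P(H|E) = 0.0014000 / 0.86380 = 0.002.

P(H | E) ≈ 0.002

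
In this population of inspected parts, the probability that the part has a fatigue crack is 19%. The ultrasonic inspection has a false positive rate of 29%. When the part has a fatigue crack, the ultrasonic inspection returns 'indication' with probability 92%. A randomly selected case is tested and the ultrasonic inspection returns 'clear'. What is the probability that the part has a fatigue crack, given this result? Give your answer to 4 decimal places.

P(H | E) ≈ 0.0257

Write H for 'the part has a fatigue crack'. Prior odds H:¬H = 0.19/0.81 = 0.23457. For the 'clear' outcome, the likelihood ratio is 0.08/0.71 = 0.11268.
Posterior odds = 0.23457 × 0.11268 = 0.026430, so P(H|E) = 0.026430/(1+0.026430) = 0.0257.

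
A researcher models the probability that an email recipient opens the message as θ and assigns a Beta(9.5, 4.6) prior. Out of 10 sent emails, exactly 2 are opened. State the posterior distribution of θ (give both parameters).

Observing 2 successes and 8 failures updates Beta(9.5, 4.6) by adding the success and failure counts to the two shape parameters: α = 9.5+2 = 11.5, β = 4.6+8 = 12.6.

Posterior: Beta(11.5, 12.6)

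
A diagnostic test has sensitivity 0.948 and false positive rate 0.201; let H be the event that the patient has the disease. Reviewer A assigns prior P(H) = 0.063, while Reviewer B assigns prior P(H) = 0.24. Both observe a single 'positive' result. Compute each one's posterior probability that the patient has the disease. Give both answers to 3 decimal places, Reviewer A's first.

Reviewer A: 0.241; Reviewer B: 0.598

P('+'|H) = 0.948, P('+'|¬H) = 0.201.
Reviewer A: numerator 0.948·0.063 = 0.059724; evidence = 0.059724+0.201·0.937 = 0.24806; posterior = 0.241.
Reviewer B: numerator 0.948·0.24 = 0.22752; evidence = 0.22752+0.201·0.76 = 0.38028; posterior = 0.598.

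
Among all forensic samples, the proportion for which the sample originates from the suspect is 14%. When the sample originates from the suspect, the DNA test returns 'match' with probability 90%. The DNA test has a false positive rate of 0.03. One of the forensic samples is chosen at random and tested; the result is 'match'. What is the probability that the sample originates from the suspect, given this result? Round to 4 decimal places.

P(H | E) ≈ 0.8300

Write H for 'the sample originates from the suspect'. Prior odds H:¬H = 0.14/0.86 = 0.16279. For the 'match' outcome, the likelihood ratio is 0.9/0.03 = 30.000.
Posterior odds = 0.16279 × 30.000 = 4.8837, so P(H|E) = 4.8837/(1+4.8837) = 0.8300.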